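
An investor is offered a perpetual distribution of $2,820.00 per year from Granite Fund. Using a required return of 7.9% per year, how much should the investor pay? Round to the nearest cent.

Level perpetuity: PV = C / r = $2,820.00 / 0.079 = $35,696.20

$35696.20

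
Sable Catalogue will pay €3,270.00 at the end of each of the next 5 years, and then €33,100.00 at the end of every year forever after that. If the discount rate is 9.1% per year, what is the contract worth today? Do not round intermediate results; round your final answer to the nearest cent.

€248008.40

PV of 5-year annuity: €3,270.00 × [1 − (1+0.091)^−5] / 0.091 = 12686.22597
Perpetuity value at year 5: €33,100.00 / 0.091 = 363736.26374
PV of perpetuity: 363736.26374 / (1+0.091)^5 = 235322.17215
Total PV = 12686.22597 + 235322.17215 = 248008.39812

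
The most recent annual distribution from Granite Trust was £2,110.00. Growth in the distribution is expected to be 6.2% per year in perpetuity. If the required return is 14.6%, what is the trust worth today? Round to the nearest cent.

D₁ = D₀ × (1 + g) = £2,110.00 × 1.062 = £2,240.8200
Growing perpetuity: P = D₁ / (r − g) = £2,240.8200 / (0.146 − 0.062) = £26,676.43

£26676.43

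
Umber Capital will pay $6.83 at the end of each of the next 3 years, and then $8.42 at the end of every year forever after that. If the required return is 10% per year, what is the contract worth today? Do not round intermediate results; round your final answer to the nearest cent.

$80.25

PV of 3-year annuity: $6.83 × [1 − (1+0.1)^−3] / 0.1 = 16.98520
Perpetuity value at year 3: $8.42 / 0.1 = 84.20000
PV of perpetuity: 84.20000 / (1+0.1)^3 = 63.26071
Total PV = 16.98520 + 63.26071 = 80.24591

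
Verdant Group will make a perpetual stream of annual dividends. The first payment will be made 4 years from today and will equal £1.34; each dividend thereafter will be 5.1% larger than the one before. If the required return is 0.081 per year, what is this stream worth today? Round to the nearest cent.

£35.36

Value at end of year 3: C₁ / (r − g) = £1.34 / (0.081 − 0.051) = £44.6667
Discount to today: PV = £44.6667 / (1 + 0.081)^3 = £44.6667 / 1.263214 = £35.36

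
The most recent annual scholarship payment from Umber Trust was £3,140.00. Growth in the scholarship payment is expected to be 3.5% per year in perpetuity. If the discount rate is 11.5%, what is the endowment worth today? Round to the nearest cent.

£40623.75

D₁ = D₀ × (1 + g) = £3,140.00 × 1.035 = £3,249.9000
Growing perpetuity: P = D₁ / (r − g) = £3,249.9000 / (0.115 − 0.035) = £40,623.75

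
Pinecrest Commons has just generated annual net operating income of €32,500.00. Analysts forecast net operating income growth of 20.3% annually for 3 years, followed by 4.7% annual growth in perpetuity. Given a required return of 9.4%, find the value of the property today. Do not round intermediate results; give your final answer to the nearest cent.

€1080920.61

D_1 = 39097.50000
D_2 = 47034.29250
D_3 = 56582.25388
Terminal value at year 3: TV = D_3×(1+g_2)/(r−g_2) = 59241.61981/0.047 = 1260459.99595
P_0 = D_1/(1+r)^1 + D_2/(1+r)^2 + D_3/(1+r)^3 + TV/(1+r)^3
    = 35738.11700 + 39298.86175 + 43214.37905 + 962669.25252 = 1080920.61032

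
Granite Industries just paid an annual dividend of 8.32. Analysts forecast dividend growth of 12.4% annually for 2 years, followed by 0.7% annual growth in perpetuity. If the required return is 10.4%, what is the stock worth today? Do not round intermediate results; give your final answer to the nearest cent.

D_1 = 9.35168
D_2 = 10.51129
Terminal value at year 2: TV = D_2×(1+g_2)/(r−g_2) = 10.58487/0.097 = 109.12234
P_0 = D_1/(1+r)^1 + D_2/(1+r)^2 + TV/(1+r)^2
    = 8.47072 + 8.62418 + 89.53143 = 106.62634

106.63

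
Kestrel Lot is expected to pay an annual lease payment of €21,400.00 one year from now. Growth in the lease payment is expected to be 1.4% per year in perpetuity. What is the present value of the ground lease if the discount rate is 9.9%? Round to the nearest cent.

Growing perpetuity: P = D₁ / (r − g) = €21,400.0000 / (0.099 − 0.014) = €251,764.71

€251764.71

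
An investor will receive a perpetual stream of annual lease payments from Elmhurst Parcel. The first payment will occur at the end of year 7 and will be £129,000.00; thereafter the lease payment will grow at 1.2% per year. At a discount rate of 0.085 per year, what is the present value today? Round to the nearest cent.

Value at end of year 6: C₁ / (r − g) = £129,000.00 / (0.085 − 0.012) = £1,767,123.2877
Discount to today: PV = £1,767,123.2877 / (1 + 0.085)^6 = £1,767,123.2877 / 1.631468 = £1,083,149.54

£1083149.54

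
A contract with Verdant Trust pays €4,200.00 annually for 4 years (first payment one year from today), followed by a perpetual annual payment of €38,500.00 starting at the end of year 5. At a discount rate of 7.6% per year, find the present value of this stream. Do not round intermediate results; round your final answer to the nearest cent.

PV of 4-year annuity: €4,200.00 × [1 − (1+0.076)^−4] / 0.076 = 14035.69469
Perpetuity value at year 4: €38,500.00 / 0.076 = 506578.94737
PV of perpetuity: 506578.94737 / (1+0.076)^4 = 377918.41275
Total PV = 14035.69469 + 377918.41275 = 391954.10743

€391954.11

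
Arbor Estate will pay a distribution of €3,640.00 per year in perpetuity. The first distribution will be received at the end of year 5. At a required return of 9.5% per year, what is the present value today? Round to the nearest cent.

€26651.48

Value at end of year 4: C / r = €3,640.00 / 0.095 = €38,315.7895
Discount to today: PV = €38,315.7895 / (1 + 0.095)^4 = €38,315.7895 / 1.437661 = €26,651.48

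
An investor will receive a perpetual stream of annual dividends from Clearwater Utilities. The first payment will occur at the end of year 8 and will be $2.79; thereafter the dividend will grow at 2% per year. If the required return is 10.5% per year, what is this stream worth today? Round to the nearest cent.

$16.32

Value at end of year 7: C₁ / (r − g) = $2.79 / (0.105 − 0.02) = $32.8235
Discount to today: PV = $32.8235 / (1 + 0.105)^7 = $32.8235 / 2.011574 = $16.32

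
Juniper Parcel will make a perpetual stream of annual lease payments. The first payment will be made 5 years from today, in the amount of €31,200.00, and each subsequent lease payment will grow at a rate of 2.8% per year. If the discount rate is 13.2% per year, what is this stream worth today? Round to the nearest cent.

€182698.74

Value at end of year 4: C₁ / (r − g) = €31,200.00 / (0.132 − 0.028) = €300,000.0000
Discount to today: PV = €300,000.0000 / (1 + 0.132)^4 = €300,000.0000 / 1.642047 = €182,698.74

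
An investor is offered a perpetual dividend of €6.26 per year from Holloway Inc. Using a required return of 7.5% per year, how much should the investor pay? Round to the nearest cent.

€83.47

Level perpetuity: PV = C / r = €6.26 / 0.075 = €83.47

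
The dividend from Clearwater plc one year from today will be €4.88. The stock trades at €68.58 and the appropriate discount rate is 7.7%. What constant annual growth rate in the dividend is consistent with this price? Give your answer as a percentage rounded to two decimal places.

0.58%

P = D₁/(r−g) ⇒ g = r − D₁/P = 0.077 − €4.88/€68.58 = 0.005842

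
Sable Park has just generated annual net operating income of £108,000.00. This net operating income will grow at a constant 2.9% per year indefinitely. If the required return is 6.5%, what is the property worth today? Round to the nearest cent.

D₁ = D₀ × (1 + g) = £108,000.00 × 1.029 = £111,132.0000
Growing perpetuity: P = D₁ / (r − g) = £111,132.0000 / (0.065 − 0.029) = £3,087,000.00

£3087000.00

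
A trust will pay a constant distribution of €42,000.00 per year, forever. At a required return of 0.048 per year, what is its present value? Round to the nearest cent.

€875000.00

Level perpetuity: PV = C / r = €42,000.00 / 0.048 = €875,000.00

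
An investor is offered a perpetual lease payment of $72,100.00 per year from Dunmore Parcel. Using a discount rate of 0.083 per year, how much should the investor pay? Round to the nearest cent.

Level perpetuity: PV = C / r = $72,100.00 / 0.083 = $868,674.70

$868674.70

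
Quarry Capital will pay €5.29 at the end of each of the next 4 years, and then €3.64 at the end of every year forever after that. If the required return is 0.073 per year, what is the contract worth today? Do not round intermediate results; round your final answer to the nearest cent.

€55.41

PV of 4-year annuity: €5.29 × [1 − (1+0.073)^−4] / 0.073 = 17.79766
Perpetuity value at year 4: €3.64 / 0.073 = 49.86301
PV of perpetuity: 49.86301 / (1+0.073)^4 = 37.61661
Total PV = 17.79766 + 37.61661 = 55.41427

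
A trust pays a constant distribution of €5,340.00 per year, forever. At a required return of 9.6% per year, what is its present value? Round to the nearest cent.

€55625.00

Level perpetuity: PV = C / r = €5,340.00 / 0.096 = €55,625.00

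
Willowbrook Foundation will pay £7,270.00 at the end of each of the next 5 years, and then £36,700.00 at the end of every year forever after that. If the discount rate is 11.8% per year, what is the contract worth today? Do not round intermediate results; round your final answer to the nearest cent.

£204400.64

PV of 5-year annuity: £7,270.00 × [1 − (1+0.118)^−5] / 0.118 = 26337.08929
Perpetuity value at year 5: £36,700.00 / 0.118 = 311016.94915
PV of perpetuity: 311016.94915 / (1+0.118)^5 = 178063.55478
Total PV = 26337.08929 + 178063.55478 = 204400.64408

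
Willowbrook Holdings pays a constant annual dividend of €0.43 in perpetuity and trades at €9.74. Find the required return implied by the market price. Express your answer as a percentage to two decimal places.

P = C/r ⇒ r = C/P = €0.43/€9.74 = 0.044148

4.41%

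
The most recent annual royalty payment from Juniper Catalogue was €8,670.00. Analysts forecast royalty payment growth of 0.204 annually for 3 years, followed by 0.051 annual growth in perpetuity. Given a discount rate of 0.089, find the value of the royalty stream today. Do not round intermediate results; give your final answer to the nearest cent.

€355966.76

D_1 = 10438.68000
D_2 = 12568.17072
D_3 = 15132.07755
Terminal value at year 3: TV = D_3×(1+g_2)/(r−g_2) = 15903.81350/0.038 = 418521.40794
P_0 = D_1/(1+r)^1 + D_2/(1+r)^2 + D_3/(1+r)^3 + TV/(1+r)^3
    = 9585.56474 + 10597.81446 + 11716.95924 + 324066.42517 = 355966.76361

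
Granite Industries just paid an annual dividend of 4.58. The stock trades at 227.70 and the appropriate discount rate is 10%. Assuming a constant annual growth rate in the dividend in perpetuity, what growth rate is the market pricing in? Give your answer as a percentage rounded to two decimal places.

P = D₀(1+g)/(r−g) ⇒ P(r−g) = D₀(1+g) ⇒ g(P+D₀) = P·r − D₀
g = (P·r − D₀)/(P + D₀) = (227.70×0.1 − 4.58) / (227.70 + 4.58) = 0.078311

7.83%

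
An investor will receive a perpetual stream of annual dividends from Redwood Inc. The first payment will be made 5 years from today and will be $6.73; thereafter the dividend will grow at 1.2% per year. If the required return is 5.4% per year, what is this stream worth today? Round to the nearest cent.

Value at end of year 4: C₁ / (r − g) = $6.73 / (0.054 − 0.012) = $160.2381
Discount to today: PV = $160.2381 / (1 + 0.054)^4 = $160.2381 / 1.234134 = $129.84

$129.84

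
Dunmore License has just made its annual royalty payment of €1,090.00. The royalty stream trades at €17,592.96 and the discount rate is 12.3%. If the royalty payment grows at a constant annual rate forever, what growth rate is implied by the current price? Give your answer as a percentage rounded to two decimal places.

5.75%

P = D₀(1+g)/(r−g) ⇒ P(r−g) = D₀(1+g) ⇒ g(P+D₀) = P·r − D₀
g = (P·r − D₀)/(P + D₀) = (€17,592.96×0.123 − €1,090.00) / (€17,592.96 + €1,090.00) = 0.057482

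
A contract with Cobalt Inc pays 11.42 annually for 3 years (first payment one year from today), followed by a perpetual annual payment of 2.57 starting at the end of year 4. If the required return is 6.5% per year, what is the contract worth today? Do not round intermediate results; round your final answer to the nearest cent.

PV of 3-year annuity: 11.42 × [1 − (1+0.065)^−3] / 0.065 = 30.24559
Perpetuity value at year 3: 2.57 / 0.065 = 39.53846
PV of perpetuity: 39.53846 / (1+0.065)^3 = 32.73188
Total PV = 30.24559 + 32.73188 = 62.97747

62.98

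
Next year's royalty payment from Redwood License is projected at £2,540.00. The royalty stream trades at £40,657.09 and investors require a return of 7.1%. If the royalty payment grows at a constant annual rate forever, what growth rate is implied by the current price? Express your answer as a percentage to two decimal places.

0.85%

P = D₁/(r−g) ⇒ g = r − D₁/P = 0.071 − £2,540.00/£40,657.09 = 0.008526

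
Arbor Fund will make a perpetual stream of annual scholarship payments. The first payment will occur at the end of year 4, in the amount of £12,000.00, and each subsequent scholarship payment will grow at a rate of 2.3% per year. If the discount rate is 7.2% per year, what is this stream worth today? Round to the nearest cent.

Value at end of year 3: C₁ / (r − g) = £12,000.00 / (0.072 − 0.023) = £244,897.9592
Discount to today: PV = £244,897.9592 / (1 + 0.072)^3 = £244,897.9592 / 1.231925 = £198,792.87

£198792.87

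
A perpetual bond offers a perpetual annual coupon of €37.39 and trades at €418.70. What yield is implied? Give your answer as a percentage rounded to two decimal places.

P = C/r ⇒ r = C/P = €37.39/€418.70 = 0.089300

8.93%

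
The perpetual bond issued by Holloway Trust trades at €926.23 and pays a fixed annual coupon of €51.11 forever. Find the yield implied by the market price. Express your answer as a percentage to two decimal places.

P = C/r ⇒ r = C/P = €51.11/€926.23 = 0.055181

5.52%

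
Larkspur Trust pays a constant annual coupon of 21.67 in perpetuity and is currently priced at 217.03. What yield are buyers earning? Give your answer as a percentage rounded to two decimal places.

9.98%

P = C/r ⇒ r = C/P = 21.67/217.03 = 0.099848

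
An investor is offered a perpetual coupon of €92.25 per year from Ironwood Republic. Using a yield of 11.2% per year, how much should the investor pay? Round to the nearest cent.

€823.66

Level perpetuity: PV = C / r = €92.25 / 0.112 = €823.66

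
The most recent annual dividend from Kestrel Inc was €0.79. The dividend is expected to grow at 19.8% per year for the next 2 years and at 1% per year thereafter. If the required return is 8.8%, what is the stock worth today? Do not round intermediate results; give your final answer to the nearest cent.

€14.23

D_1 = 0.94642
D_2 = 1.13381
Terminal value at year 2: TV = D_2×(1+g_2)/(r−g_2) = 1.14515/0.078 = 14.68140
P_0 = D_1/(1+r)^1 + D_2/(1+r)^2 + TV/(1+r)^2
    = 0.86987 + 0.95782 + 12.40251 = 14.23020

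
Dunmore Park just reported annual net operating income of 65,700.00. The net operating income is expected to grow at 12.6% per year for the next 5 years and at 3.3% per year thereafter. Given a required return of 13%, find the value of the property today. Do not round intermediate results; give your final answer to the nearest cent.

D_1 = 73978.20000
D_2 = 83299.45320
D_3 = 93795.18430
D_4 = 105613.37753
D_5 = 118920.66309
Terminal value at year 5: TV = D_5×(1+g_2)/(r−g_2) = 122845.04498/0.097 = 1266443.76264
P_0 = D_1/(1+r)^1 + D_2/(1+r)^2 + D_3/(1+r)^3 + D_4/(1+r)^4 + D_5/(1+r)^5 + TV/(1+r)^5
    = 65467.43363 + 65235.69050 + 65004.76770 + 64774.66233 + 64545.37149 + 687374.93556 = 1012402.86121

1012402.86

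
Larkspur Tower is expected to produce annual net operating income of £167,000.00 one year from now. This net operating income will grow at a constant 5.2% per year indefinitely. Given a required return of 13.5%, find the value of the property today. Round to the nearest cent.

£2012048.19

Growing perpetuity: P = D₁ / (r − g) = £167,000.0000 / (0.135 − 0.052) = £2,012,048.19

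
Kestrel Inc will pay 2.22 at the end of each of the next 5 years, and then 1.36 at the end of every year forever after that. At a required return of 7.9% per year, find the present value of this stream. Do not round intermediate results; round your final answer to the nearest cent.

PV of 5-year annuity: 2.22 × [1 − (1+0.079)^−5] / 0.079 = 8.88723
Perpetuity value at year 5: 1.36 / 0.079 = 17.21519
PV of perpetuity: 17.21519 / (1+0.079)^5 = 11.77076
Total PV = 8.88723 + 11.77076 = 20.65799

20.66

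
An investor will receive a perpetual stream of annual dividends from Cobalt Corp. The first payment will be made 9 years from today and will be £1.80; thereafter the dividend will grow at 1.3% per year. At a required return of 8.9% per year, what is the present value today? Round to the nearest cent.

£11.97

Value at end of year 8: C₁ / (r − g) = £1.80 / (0.089 − 0.013) = £23.6842
Discount to today: PV = £23.6842 / (1 + 0.089)^8 = £23.6842 / 1.977985 = £11.97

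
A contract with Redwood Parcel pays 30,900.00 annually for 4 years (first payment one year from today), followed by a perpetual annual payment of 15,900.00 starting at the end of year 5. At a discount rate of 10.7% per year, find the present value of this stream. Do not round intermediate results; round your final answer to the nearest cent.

195434.47

PV of 4-year annuity: 30,900.00 × [1 − (1+0.107)^−4] / 0.107 = 96482.86201
Perpetuity value at year 4: 15,900.00 / 0.107 = 148598.13084
PV of perpetuity: 148598.13084 / (1+0.107)^4 = 98951.60961
Total PV = 96482.86201 + 98951.60961 = 195434.47162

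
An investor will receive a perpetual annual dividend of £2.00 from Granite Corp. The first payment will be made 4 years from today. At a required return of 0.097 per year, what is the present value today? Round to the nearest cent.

£15.62

Value at end of year 3: C / r = £2.00 / 0.097 = £20.6186
Discount to today: PV = £20.6186 / (1 + 0.097)^3 = £20.6186 / 1.320140 = £15.62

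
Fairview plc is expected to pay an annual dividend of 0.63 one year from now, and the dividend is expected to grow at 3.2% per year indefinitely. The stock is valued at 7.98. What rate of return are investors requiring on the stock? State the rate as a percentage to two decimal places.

P = D₁/(r − g) ⇒ r = D₁/P + g = 0.6300/7.98 + 0.032 = 0.078947 + 0.032 = 0.110947

11.09%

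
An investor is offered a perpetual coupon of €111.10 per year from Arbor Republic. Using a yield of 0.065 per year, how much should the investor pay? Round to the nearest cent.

€1709.23

Level perpetuity: PV = C / r = €111.10 / 0.065 = €1,709.23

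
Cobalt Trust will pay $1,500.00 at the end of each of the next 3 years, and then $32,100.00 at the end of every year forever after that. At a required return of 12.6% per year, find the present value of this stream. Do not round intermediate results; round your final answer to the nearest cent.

$182017.06

PV of 3-year annuity: $1,500.00 × [1 − (1+0.126)^−3] / 0.126 = 3565.92380
Perpetuity value at year 3: $32,100.00 / 0.126 = 254761.90476
PV of perpetuity: 254761.90476 / (1+0.126)^3 = 178451.13549
Total PV = 3565.92380 + 178451.13549 = 182017.05929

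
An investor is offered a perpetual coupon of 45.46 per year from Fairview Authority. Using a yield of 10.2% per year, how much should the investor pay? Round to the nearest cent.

445.69

Level perpetuity: PV = C / r = 45.46 / 0.102 = 445.69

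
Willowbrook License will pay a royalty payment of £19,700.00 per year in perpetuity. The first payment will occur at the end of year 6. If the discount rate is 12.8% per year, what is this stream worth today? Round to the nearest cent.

Value at end of year 5: C / r = £19,700.00 / 0.128 = £153,906.2500
Discount to today: PV = £153,906.2500 / (1 + 0.128)^5 = £153,906.2500 / 1.826188 = £84,277.33

£84277.33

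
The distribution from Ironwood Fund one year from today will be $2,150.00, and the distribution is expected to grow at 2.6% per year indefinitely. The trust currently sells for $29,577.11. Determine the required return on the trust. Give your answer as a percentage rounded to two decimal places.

9.87%

P = D₁/(r − g) ⇒ r = D₁/P + g = $2,150.0000/$29,577.11 + 0.026 = 0.072691 + 0.026 = 0.098691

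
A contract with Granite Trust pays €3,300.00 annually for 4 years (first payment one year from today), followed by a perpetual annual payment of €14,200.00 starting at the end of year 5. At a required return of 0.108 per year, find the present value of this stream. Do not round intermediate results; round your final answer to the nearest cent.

PV of 4-year annuity: €3,300.00 × [1 − (1+0.108)^−4] / 0.108 = 10281.94299
Perpetuity value at year 4: €14,200.00 / 0.108 = 131481.48148
PV of perpetuity: 131481.48148 / (1+0.108)^4 = 87237.96924
Total PV = 10281.94299 + 87237.96924 = 97519.91222

€97519.91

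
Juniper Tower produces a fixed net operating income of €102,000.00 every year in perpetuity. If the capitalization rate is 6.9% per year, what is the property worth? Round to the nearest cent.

Level perpetuity: PV = C / r = €102,000.00 / 0.069 = €1,478,260.87

€1478260.87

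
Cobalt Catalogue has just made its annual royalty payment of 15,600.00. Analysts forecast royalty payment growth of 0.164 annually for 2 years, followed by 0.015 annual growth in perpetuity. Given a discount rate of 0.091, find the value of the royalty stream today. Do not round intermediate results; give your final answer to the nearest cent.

D_1 = 18158.40000
D_2 = 21136.37760
Terminal value at year 2: TV = D_2×(1+g_2)/(r−g_2) = 21453.42326/0.076 = 282281.88505
P_0 = D_1/(1+r)^1 + D_2/(1+r)^2 + TV/(1+r)^2
    = 16643.81302 + 17757.46870 + 237155.66749 = 271556.94920

271556.95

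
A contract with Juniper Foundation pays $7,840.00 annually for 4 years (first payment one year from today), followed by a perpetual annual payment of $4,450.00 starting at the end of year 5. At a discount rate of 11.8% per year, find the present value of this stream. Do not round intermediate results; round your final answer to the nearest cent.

PV of 4-year annuity: $7,840.00 × [1 − (1+0.118)^−4] / 0.118 = 23913.47292
Perpetuity value at year 4: $4,450.00 / 0.118 = 37711.86441
PV of perpetuity: 37711.86441 / (1+0.118)^4 = 24138.52838
Total PV = 23913.47292 + 24138.52838 = 48052.00129

$48052.00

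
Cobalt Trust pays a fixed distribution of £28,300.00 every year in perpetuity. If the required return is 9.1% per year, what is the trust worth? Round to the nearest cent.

Level perpetuity: PV = C / r = £28,300.00 / 0.091 = £310,989.01

£310989.01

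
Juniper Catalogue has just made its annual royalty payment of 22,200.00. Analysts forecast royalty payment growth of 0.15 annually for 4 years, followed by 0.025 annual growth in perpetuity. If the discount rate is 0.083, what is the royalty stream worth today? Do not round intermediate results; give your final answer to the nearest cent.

602210.27

D_1 = 25530.00000
D_2 = 29359.50000
D_3 = 33763.42500
D_4 = 38827.93875
Terminal value at year 4: TV = D_4×(1+g_2)/(r−g_2) = 39798.63722/0.058 = 686183.40032
P_0 = D_1/(1+r)^1 + D_2/(1+r)^2 + D_3/(1+r)^3 + D_4/(1+r)^4 + TV/(1+r)^4
    = 23573.40720 + 25031.78050 + 26580.37634 + 28224.77635 + 498799.92694 = 602210.26733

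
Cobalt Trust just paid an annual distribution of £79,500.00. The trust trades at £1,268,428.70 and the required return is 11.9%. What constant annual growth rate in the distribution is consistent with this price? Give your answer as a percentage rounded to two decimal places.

5.30%

P = D₀(1+g)/(r−g) ⇒ P(r−g) = D₀(1+g) ⇒ g(P+D₀) = P·r − D₀
g = (P·r − D₀)/(P + D₀) = (£1,268,428.70×0.119 − £79,500.00) / (£1,268,428.70 + £79,500.00) = 0.053002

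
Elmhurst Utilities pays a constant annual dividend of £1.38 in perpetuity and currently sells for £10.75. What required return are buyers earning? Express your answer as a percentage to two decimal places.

P = C/r ⇒ r = C/P = £1.38/£10.75 = 0.128372

12.84%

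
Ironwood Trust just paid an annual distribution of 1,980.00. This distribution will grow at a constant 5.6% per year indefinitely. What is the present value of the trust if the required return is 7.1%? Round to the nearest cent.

139392.00

D₁ = D₀ × (1 + g) = 1,980.00 × 1.056 = 2,090.8800
Growing perpetuity: P = D₁ / (r − g) = 2,090.8800 / (0.071 − 0.056) = 139,392.00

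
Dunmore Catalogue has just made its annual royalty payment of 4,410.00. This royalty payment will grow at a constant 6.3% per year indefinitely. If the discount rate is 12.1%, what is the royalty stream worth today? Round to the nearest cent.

D₁ = D₀ × (1 + g) = 4,410.00 × 1.063 = 4,687.8300
Growing perpetuity: P = D₁ / (r − g) = 4,687.8300 / (0.121 − 0.063) = 80,824.66

80824.66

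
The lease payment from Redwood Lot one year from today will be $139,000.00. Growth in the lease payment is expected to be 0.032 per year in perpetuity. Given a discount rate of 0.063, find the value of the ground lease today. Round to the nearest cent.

Growing perpetuity: P = D₁ / (r − g) = $139,000.0000 / (0.063 − 0.032) = $4,483,870.97

$4483870.97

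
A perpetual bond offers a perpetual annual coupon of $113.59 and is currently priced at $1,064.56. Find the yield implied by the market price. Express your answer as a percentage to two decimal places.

P = C/r ⇒ r = C/P = $113.59/$1,064.56 = 0.106701

10.67%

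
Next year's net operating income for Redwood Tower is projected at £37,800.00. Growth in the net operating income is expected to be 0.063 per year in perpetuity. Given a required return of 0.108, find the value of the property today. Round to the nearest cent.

£840000.00

Growing perpetuity: P = D₁ / (r − g) = £37,800.0000 / (0.108 − 0.063) = £840,000.00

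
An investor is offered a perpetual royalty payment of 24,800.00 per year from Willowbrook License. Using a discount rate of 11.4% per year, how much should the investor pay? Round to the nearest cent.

Level perpetuity: PV = C / r = 24,800.00 / 0.114 = 217,543.86

217543.86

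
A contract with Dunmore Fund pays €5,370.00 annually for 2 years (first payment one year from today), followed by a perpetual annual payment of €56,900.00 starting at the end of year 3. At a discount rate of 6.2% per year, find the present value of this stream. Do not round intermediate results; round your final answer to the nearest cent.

PV of 2-year annuity: €5,370.00 × [1 − (1+0.062)^−2] / 0.062 = 9817.79395
Perpetuity value at year 2: €56,900.00 / 0.062 = 917741.93548
PV of perpetuity: 917741.93548 / (1+0.062)^2 = 813713.54149
Total PV = 9817.79395 + 813713.54149 = 823531.33544

€823531.34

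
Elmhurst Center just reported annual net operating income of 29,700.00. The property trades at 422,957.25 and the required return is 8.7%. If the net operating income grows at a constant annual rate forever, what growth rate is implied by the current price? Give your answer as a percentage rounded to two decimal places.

1.57%

P = D₀(1+g)/(r−g) ⇒ P(r−g) = D₀(1+g) ⇒ g(P+D₀) = P·r − D₀
g = (P·r − D₀)/(P + D₀) = (422,957.25×0.087 − 29,700.00) / (422,957.25 + 29,700.00) = 0.015679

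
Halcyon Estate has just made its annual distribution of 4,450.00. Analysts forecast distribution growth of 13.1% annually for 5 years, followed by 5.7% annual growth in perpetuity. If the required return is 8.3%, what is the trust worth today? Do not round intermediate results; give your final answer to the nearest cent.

D_1 = 5032.95000
D_2 = 5692.26645
D_3 = 6437.95335
D_4 = 7281.32524
D_5 = 8235.17885
Terminal value at year 5: TV = D_5×(1+g_2)/(r−g_2) = 8704.58405/0.026 = 334791.69408
P_0 = D_1/(1+r)^1 + D_2/(1+r)^2 + D_3/(1+r)^3 + D_4/(1+r)^4 + D_5/(1+r)^5 + TV/(1+r)^5
    = 4647.22992 + 4853.20133 + 5068.30166 + 5292.93553 + 5527.52547 + 224715.17010 = 250104.36401

250104.36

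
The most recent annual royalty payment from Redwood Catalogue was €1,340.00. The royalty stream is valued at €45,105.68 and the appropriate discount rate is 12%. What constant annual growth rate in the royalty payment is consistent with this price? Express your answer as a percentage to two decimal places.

8.77%

P = D₀(1+g)/(r−g) ⇒ P(r−g) = D₀(1+g) ⇒ g(P+D₀) = P·r − D₀
g = (P·r − D₀)/(P + D₀) = (€45,105.68×0.12 − €1,340.00) / (€45,105.68 + €1,340.00) = 0.087687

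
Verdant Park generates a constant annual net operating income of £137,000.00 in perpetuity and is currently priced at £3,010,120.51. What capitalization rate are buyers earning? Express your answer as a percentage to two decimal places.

P = C/r ⇒ r = C/P = £137,000.00/£3,010,120.51 = 0.045513

4.55%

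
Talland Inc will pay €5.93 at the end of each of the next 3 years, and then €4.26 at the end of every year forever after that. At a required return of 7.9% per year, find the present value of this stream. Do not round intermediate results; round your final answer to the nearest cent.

€58.24

PV of 3-year annuity: €5.93 × [1 − (1+0.079)^−3] / 0.079 = 15.30980
Perpetuity value at year 3: €4.26 / 0.079 = 53.92405
PV of perpetuity: 53.92405 / (1+0.079)^3 = 42.92578
Total PV = 15.30980 + 42.92578 = 58.23558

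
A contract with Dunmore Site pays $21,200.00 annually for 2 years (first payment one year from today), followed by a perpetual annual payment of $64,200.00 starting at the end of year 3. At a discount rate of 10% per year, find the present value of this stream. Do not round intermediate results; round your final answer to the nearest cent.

$567371.90

PV of 2-year annuity: $21,200.00 × [1 − (1+0.1)^−2] / 0.1 = 36793.38843
Perpetuity value at year 2: $64,200.00 / 0.1 = 642000.00000
PV of perpetuity: 642000.00000 / (1+0.1)^2 = 530578.51240
Total PV = 36793.38843 + 530578.51240 = 567371.90083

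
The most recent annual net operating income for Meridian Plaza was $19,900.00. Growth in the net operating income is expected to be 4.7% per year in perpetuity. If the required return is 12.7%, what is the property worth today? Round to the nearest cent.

$260441.25

D₁ = D₀ × (1 + g) = $19,900.00 × 1.047 = $20,835.3000
Growing perpetuity: P = D₁ / (r − g) = $20,835.3000 / (0.127 − 0.047) = $260,441.25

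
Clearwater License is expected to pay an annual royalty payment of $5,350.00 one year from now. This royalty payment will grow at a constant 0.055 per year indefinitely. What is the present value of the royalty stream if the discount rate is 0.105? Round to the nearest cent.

$107000.00

Growing perpetuity: P = D₁ / (r − g) = $5,350.0000 / (0.105 − 0.055) = $107,000.00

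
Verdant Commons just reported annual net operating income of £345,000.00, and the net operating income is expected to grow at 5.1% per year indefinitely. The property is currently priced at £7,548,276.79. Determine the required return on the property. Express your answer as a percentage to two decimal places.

9.90%

D₁ = £345,000.00 × 1.051 = £362,595.0000
P = D₁/(r − g) ⇒ r = D₁/P + g = £362,595.0000/£7,548,276.79 + 0.051 = 0.048037 + 0.051 = 0.099037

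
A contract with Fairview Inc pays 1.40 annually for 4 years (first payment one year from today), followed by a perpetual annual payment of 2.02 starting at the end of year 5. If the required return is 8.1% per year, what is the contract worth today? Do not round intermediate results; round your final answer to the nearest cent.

22.89

PV of 4-year annuity: 1.40 × [1 − (1+0.081)^−4] / 0.081 = 4.62667
Perpetuity value at year 4: 2.02 / 0.081 = 24.93827
PV of perpetuity: 24.93827 / (1+0.081)^4 = 18.26264
Total PV = 4.62667 + 18.26264 = 22.88932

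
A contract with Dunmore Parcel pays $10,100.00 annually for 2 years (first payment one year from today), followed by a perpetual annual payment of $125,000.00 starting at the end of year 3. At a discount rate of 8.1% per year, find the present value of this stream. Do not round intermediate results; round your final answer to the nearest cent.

PV of 2-year annuity: $10,100.00 × [1 − (1+0.081)^−2] / 0.081 = 17986.30966
Perpetuity value at year 2: $125,000.00 / 0.081 = 1543209.87654
PV of perpetuity: 1543209.87654 / (1+0.081)^2 = 1320607.03424
Total PV = 17986.30966 + 1320607.03424 = 1338593.34390

$1338593.34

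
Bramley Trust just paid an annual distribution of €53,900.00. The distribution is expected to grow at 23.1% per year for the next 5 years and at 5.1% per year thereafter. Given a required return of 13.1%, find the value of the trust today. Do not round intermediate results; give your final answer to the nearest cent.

D_1 = 66350.90000
D_2 = 81677.95790
D_3 = 100545.56617
D_4 = 123771.59196
D_5 = 152362.82970
Terminal value at year 5: TV = D_5×(1+g_2)/(r−g_2) = 160133.33402/0.08 = 2001666.67524
P_0 = D_1/(1+r)^1 + D_2/(1+r)^2 + D_3/(1+r)^3 + D_4/(1+r)^4 + D_5/(1+r)^5 + TV/(1+r)^5
    = 58665.69408 + 63852.75810 + 69498.44847 + 75643.31571 + 82331.49570 + 1081630.02474 = 1431621.73678

€1431621.74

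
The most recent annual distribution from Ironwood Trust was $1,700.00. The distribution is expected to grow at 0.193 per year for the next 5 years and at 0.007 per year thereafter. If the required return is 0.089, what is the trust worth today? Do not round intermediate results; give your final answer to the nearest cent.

D_1 = 2028.10000
D_2 = 2419.52330
D_3 = 2886.49130
D_4 = 3443.58412
D_5 = 4108.19585
Terminal value at year 5: TV = D_5×(1+g_2)/(r−g_2) = 4136.95322/0.082 = 50450.64906
P_0 = D_1/(1+r)^1 + D_2/(1+r)^2 + D_3/(1+r)^3 + D_4/(1+r)^4 + D_5/(1+r)^5 + TV/(1+r)^5
    = 1862.35078 + 2040.20614 + 2235.04676 + 2448.49475 + 2682.32712 + 32940.28551 = 44208.71106

$44208.71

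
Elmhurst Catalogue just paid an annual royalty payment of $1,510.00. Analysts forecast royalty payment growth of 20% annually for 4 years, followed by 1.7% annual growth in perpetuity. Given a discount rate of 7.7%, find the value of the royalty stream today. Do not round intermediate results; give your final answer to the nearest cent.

D_1 = 1812.00000
D_2 = 2174.40000
D_3 = 2609.28000
D_4 = 3131.13600
Terminal value at year 4: TV = D_4×(1+g_2)/(r−g_2) = 3184.36531/0.06 = 53072.75520
P_0 = D_1/(1+r)^1 + D_2/(1+r)^2 + D_3/(1+r)^3 + D_4/(1+r)^4 + TV/(1+r)^4
    = 1682.45125 + 1874.59750 + 2088.68802 + 2327.22899 + 39446.53139 = 47419.49715

$47419.50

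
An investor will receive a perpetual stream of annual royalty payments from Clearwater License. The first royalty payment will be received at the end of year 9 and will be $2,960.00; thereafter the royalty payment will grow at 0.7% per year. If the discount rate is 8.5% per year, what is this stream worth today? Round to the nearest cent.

Value at end of year 8: C₁ / (r − g) = $2,960.00 / (0.085 − 0.007) = $37,948.7179
Discount to today: PV = $37,948.7179 / (1 + 0.085)^8 = $37,948.7179 / 1.920604 = $19,758.74

$19758.74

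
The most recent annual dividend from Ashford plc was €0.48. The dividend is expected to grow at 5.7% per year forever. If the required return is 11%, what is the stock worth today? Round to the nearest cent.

€9.57

D₁ = D₀ × (1 + g) = €0.48 × 1.057 = €0.5074
Growing perpetuity: P = D₁ / (r − g) = €0.5074 / (0.11 − 0.057) = €9.57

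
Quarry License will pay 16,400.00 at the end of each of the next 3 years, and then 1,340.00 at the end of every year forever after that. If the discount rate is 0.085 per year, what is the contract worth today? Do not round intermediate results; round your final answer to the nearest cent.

54228.28

PV of 3-year annuity: 16,400.00 × [1 − (1+0.085)^−3] / 0.085 = 41885.96689
Perpetuity value at year 3: 1,340.00 / 0.085 = 15764.70588
PV of perpetuity: 15764.70588 / (1+0.085)^3 = 12342.31590
Total PV = 41885.96689 + 12342.31590 = 54228.28280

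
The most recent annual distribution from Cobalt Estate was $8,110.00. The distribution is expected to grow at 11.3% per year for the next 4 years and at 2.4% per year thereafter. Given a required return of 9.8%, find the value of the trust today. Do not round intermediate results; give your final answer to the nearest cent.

$152047.35

D_1 = 9026.43000
D_2 = 10046.41659
D_3 = 11181.66166
D_4 = 12445.18943
Terminal value at year 4: TV = D_4×(1+g_2)/(r−g_2) = 12743.87398/0.074 = 172214.51323
P_0 = D_1/(1+r)^1 + D_2/(1+r)^2 + D_3/(1+r)^3 + D_4/(1+r)^4 + TV/(1+r)^4
    = 8220.79235 + 8333.09826 + 8446.93840 + 8562.33373 + 118484.18566 = 152047.34839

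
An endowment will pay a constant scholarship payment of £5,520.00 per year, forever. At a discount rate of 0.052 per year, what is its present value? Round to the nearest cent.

£106153.85

Level perpetuity: PV = C / r = £5,520.00 / 0.052 = £106,153.85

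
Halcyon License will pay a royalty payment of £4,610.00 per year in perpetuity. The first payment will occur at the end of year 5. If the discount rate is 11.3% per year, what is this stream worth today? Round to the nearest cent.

£26585.32

Value at end of year 4: C / r = £4,610.00 / 0.113 = £40,796.4602
Discount to today: PV = £40,796.4602 / (1 + 0.113)^4 = £40,796.4602 / 1.534549 = £26,585.32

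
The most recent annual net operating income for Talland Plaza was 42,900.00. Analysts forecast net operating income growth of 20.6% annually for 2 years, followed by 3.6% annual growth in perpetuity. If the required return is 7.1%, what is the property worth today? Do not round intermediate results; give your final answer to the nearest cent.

1712848.16

D_1 = 51737.40000
D_2 = 62395.30440
Terminal value at year 2: TV = D_2×(1+g_2)/(r−g_2) = 64641.53536/0.035 = 1846901.01024
P_0 = D_1/(1+r)^1 + D_2/(1+r)^2 + TV/(1+r)^2
    = 48307.56303 + 54396.75164 + 1610143.84860 = 1712848.16327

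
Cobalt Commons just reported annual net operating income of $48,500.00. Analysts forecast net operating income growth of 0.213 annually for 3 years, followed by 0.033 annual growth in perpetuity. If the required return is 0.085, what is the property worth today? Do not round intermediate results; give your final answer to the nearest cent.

$1528878.76

D_1 = 58830.50000
D_2 = 71361.39650
D_3 = 86561.37395
Terminal value at year 3: TV = D_3×(1+g_2)/(r−g_2) = 89417.89929/0.052 = 1719574.98644
P_0 = D_1/(1+r)^1 + D_2/(1+r)^2 + D_3/(1+r)^3 + TV/(1+r)^3
    = 54221.65899 + 60618.31553 + 67769.60068 + 1346269.18274 = 1528878.75794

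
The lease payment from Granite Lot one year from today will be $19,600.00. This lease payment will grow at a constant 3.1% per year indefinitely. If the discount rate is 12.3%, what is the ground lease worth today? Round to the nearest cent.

$213043.48

Growing perpetuity: P = D₁ / (r − g) = $19,600.0000 / (0.123 − 0.031) = $213,043.48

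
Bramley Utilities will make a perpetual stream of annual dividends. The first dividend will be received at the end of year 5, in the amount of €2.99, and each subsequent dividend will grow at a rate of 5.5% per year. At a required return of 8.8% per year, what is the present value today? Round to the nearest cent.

€64.66

Value at end of year 4: C₁ / (r − g) = €2.99 / (0.088 − 0.055) = €90.6061
Discount to today: PV = €90.6061 / (1 + 0.088)^4 = €90.6061 / 1.401250 = €64.66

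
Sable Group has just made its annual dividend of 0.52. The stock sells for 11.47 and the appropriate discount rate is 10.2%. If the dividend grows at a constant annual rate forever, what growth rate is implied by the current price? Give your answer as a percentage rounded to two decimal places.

P = D₀(1+g)/(r−g) ⇒ P(r−g) = D₀(1+g) ⇒ g(P+D₀) = P·r − D₀
g = (P·r − D₀)/(P + D₀) = (11.47×0.102 − 0.52) / (11.47 + 0.52) = 0.054207

5.42%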